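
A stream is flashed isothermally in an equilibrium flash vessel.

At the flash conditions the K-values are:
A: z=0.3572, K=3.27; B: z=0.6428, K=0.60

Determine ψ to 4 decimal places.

ψ = 0.6098

Let ψ = V/F and solve Σ zᵢ(Kᵢ−1)/(1+ψ(Kᵢ−1)) = 0.
Feasibility: ΣzᵢKᵢ = 1.5537, Σzᵢ/Kᵢ = 1.1806 — both > 1, two phases present.
Newton iteration, ψ⁰ = 0.5:
  ψ = 0.5000: g = 0.05839, g' = -0.5645 → ψ = 0.6034
  ψ = 0.6034: g = 0.00323, g' = -0.5065 → ψ = 0.6098
Converged at ψ = 0.6098.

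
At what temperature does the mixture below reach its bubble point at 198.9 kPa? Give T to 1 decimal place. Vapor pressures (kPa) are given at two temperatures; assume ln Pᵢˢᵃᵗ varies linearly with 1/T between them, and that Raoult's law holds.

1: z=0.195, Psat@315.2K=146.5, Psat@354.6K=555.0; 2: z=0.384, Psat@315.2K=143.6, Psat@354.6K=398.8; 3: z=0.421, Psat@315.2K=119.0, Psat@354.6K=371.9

T = 327.9 K

Bubble-point temperature: ΣzᵢPᵢˢᵃᵗ(T) = P. Interpolate ln Pᵢˢᵃᵗ = aᵢ + bᵢ/T.
  T = 315.2 K: ΣzᵢPᵢˢᵃᵗ = 133.81 kPa
  T = 354.6 K: ΣzᵢPᵢˢᵃᵗ = 417.93 kPa
  T = 334.9 K: ΣzᵢPᵢˢᵃᵗ = 244.11 kPa
  T = 325.0 K: ΣzᵢPᵢˢᵃᵗ = 182.02 kPa
  T = 329.9 K: ΣzᵢPᵢˢᵃᵗ = 210.92 kPa
  T = 327.4 K: ΣzᵢPᵢˢᵃᵗ = 195.74 kPa
Interpolating between 327.4 K and 329.9 K gives T ≈ 327.9 K.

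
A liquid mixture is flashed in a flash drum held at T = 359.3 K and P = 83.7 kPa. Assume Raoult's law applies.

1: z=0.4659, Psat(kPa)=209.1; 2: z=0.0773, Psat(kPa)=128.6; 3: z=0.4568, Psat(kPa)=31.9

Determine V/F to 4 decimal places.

V/F = 0.5309

Raoult's law: Kᵢ = Pᵢˢᵃᵗ/P = Pᵢˢᵃᵗ/83.7.
  K_1 = 209.1/83.7 = 2.498208, K_2 = 128.6/83.7 = 1.536440, K_3 = 31.9/83.7 = 0.381123
Material balance + equilibrium reduce to Σ zᵢ(Kᵢ−1)/(1+V/F(Kᵢ−1)) = 0.
g(0) = ΣzᵢKᵢ − 1 = 0.4568 and g(1) = 1 − Σzᵢ/Kᵢ = -0.4354, so a root lies in (0, 1).
Newton–Raphson from V/F = 0.53:
  V/F = 0.5300: g = 0.00067, g' = -0.7258 → V/F = 0.5309
Converged at V/F = 0.5309.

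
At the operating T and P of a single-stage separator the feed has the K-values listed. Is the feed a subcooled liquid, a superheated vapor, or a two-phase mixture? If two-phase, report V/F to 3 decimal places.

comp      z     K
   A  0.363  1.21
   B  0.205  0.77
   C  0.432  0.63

subcooled liquid

ΣzᵢKᵢ = 0.869; Σzᵢ/Kᵢ = 1.252.
Since ΣzᵢKᵢ < 1 the mixture is below its bubble point — single liquid phase.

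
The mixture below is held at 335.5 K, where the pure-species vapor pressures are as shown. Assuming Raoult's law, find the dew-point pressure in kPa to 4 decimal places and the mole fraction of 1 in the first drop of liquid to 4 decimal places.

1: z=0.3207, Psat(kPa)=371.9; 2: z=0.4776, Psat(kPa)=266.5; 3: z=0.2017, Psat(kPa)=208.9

At the dew point ψ → 1, so Σzᵢ/Kᵢ = 1 with Kᵢ = Pᵢˢᵃᵗ/P ⇒ 1/P = Σzᵢ/Pᵢˢᵃᵗ.
1/P = 0.3207/371.9 + 0.4776/266.5 + 0.2017/208.9 = 0.0036200 ⇒ P = 276.2444 kPa
xᵢ = zᵢP/Pᵢˢᵃᵗ ⇒ x_1 = 0.3207·276.2444/371.9 = 0.2382

Pdew = 276.2444 kPa, x_1 = 0.2382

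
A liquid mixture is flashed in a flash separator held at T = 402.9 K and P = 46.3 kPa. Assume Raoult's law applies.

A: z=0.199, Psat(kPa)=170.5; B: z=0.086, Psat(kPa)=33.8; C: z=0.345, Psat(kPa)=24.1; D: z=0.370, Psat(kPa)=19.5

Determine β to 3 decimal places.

β = 0.096

Raoult's law: Kᵢ = Pᵢˢᵃᵗ/P = Pᵢˢᵃᵗ/46.3.
  K_A = 170.5/46.3 = 3.68251, K_B = 33.8/46.3 = 0.73002, K_C = 24.1/46.3 = 0.52052, K_D = 19.5/46.3 = 0.42117
Rachford–Rice: g(β) = Σ zᵢ(Kᵢ−1)/(1+β(Kᵢ−1)) = 0.
g(0) = ΣzᵢKᵢ − 1 = 0.131 and g(1) = 1 − Σzᵢ/Kᵢ = -0.713, so a root lies in (0, 1).
Newton iteration, β⁰ = 0.52:
  β = 0.520: g = -0.3309, g' = -0.653 → β = 0.013
  β = 0.013: g = 0.1103, g' = -1.549 → β = 0.084
  β = 0.084: g = 0.0142, g' = -1.183 → β = 0.096
Converged at β = 0.096.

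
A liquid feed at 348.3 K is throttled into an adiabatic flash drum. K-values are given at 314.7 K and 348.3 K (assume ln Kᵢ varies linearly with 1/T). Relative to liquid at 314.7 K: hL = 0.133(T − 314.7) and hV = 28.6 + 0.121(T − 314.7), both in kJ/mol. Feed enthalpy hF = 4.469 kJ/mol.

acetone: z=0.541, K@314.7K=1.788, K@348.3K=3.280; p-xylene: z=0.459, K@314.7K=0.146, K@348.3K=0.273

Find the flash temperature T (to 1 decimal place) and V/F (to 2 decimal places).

Adiabatic flash: solve Rachford–Rice at each trial T, then check hF = ψ·hV(T) + (1−ψ)·hL(T).
  T = 314.7 K: K = (1.788, 0.146), RR gives ψ = 0.051, H_out = 1.459 kJ/mol
  T = 348.3 K: K = (3.280, 0.273), RR gives ψ = 0.543, H_out = 19.775 kJ/mol
  T = 331.5 K: K = (2.459, 0.203), RR gives ψ = 0.364, H_out = 12.574 kJ/mol
  T = 323.1 K: K = (2.106, 0.173), RR gives ψ = 0.239, H_out = 7.925 kJ/mol
  T = 318.9 K: K = (1.942, 0.159), RR gives ψ = 0.156, H_out = 5.020 kJ/mol
  T = 316.8 K: K = (1.864, 0.152), RR gives ψ = 0.107, H_out = 3.340 kJ/mol
Linear interpolation between T = 316.8 (H_out = 3.340) and T = 318.9 (H_out = 5.020) on hF = 4.469 gives T ≈ 318.2 K, at which ψ = 0.14.

T = 318.2 K, V/F = 0.14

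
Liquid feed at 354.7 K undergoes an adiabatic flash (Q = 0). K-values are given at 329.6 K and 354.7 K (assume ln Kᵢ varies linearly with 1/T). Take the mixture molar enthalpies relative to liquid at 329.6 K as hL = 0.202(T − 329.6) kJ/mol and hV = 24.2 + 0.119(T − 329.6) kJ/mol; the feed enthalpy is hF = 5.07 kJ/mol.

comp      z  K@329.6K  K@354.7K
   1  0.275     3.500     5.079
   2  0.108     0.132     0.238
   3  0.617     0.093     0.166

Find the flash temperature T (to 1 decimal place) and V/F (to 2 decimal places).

T = 343.3 K, V/F = 0.10

Adiabatic flash: solve Rachford–Rice at each trial T, then check hF = ψ·hV(T) + (1−ψ)·hL(T).
  T = 329.6 K: K = (3.500, 0.132, 0.093), RR gives ψ = 0.015, H_out = 0.367 kJ/mol
  T = 354.7 K: K = (5.079, 0.238, 0.166), RR gives ψ = 0.156, H_out = 8.526 kJ/mol
  T = 342.1 K: K = (4.242, 0.179, 0.125), RR gives ψ = 0.094, H_out = 4.695 kJ/mol
  T = 348.4 K: K = (4.649, 0.207, 0.145), RR gives ψ = 0.126, H_out = 6.658 kJ/mol
  T = 345.2 K: K = (4.440, 0.192, 0.135), RR gives ψ = 0.110, H_out = 5.675 kJ/mol
  T = 343.6 K: K = (4.337, 0.185, 0.130), RR gives ψ = 0.102, H_out = 5.173 kJ/mol
Linear interpolation between T = 342.1 (H_out = 4.695) and T = 343.6 (H_out = 5.173) on hF = 5.07 gives T ≈ 343.3 K, at which ψ = 0.10.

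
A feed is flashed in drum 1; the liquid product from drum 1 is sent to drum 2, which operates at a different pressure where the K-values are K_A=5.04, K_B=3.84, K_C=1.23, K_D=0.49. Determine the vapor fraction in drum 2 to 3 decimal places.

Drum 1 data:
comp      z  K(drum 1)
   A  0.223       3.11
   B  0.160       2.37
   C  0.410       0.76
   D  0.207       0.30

V/F (drum 2) = 0.763

Drum 1:
Newton iteration, ψ₁⁰ = 0.5:
  ψ₁ = 0.500: g = 0.0243, g' = -0.611 → ψ₁ = 0.540
Converged at ψ₁ = 0.540.
Drum-1 compositions:
  A: x = 0.104, y = 0.324
  B: x = 0.092, y = 0.218
  C: x = 0.471, y = 0.358
  D: x = 0.333, y = 0.100
Drum-2 feed = drum-1 liquid: z₂ = (0.1042, 0.0920, 0.4710, 0.3327).
Drum 2:
Newton iteration, ψ₂⁰ = 0.5:
  ψ₂ = 0.500: g = 0.1168, g' = -0.489 → ψ₂ = 0.739
  ψ₂ = 0.739: g = 0.0103, g' = -0.425 → ψ₂ = 0.763
Converged at ψ₂ = 0.763.
  A: x = 0.026, y = 0.129
  B: x = 0.029, y = 0.112
  C: x = 0.401, y = 0.493
  D: x = 0.545, y = 0.267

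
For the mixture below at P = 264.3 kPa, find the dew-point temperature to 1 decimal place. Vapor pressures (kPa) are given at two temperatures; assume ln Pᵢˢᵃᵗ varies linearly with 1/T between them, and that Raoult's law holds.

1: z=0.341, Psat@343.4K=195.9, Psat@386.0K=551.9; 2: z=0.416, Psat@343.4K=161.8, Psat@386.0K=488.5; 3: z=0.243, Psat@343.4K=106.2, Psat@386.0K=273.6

T = 365.2 K

Dew-point temperature: Σzᵢ·P/Pᵢˢᵃᵗ(T) = 1. Interpolate ln Pᵢˢᵃᵗ = aᵢ + bᵢ/T.
  T = 343.4 K: ΣzᵢP/Pᵢˢᵃᵗ = 1.7444
  T = 386.0 K: ΣzᵢP/Pᵢˢᵃᵗ = 0.6231
  T = 364.7 K: ΣzᵢP/Pᵢˢᵃᵗ = 1.0111
  T = 375.4 K: ΣzᵢP/Pᵢˢᵃᵗ = 0.7873
  T = 370.0 K: ΣzᵢP/Pᵢˢᵃᵗ = 0.8916
  T = 367.4 K: ΣzᵢP/Pᵢˢᵃᵗ = 0.9479
Interpolating between 364.7 K and 367.4 K gives T ≈ 365.2 K.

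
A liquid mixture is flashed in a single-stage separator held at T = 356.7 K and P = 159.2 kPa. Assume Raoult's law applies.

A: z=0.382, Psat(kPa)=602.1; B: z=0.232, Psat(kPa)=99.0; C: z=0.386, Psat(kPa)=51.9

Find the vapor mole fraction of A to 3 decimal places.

y_A = 0.647

Raoult's law: Kᵢ = Pᵢˢᵃᵗ/P = Pᵢˢᵃᵗ/159.2.
  K_A = 602.1/159.2 = 3.78204, K_B = 99.0/159.2 = 0.62186, K_C = 51.9/159.2 = 0.32601
Material balance + equilibrium reduce to Σ zᵢ(Kᵢ−1)/(1+V/F(Kᵢ−1)) = 0.
g(0) = ΣzᵢKᵢ − 1 = 0.715 and g(1) = 1 − Σzᵢ/Kᵢ = -0.658, so a root lies in (0, 1).
Iterate (Newton) starting at V/F = 0.55:
  V/F = 0.550: g = -0.1041, g' = -0.958 → V/F = 0.441
  V/F = 0.441: g = 0.0015, g' = -0.999 → V/F = 0.443
Converged at V/F = 0.443.
Compositions from xᵢ = zᵢ/(1+V/F(Kᵢ−1)), yᵢ = Kᵢxᵢ:
  A: x = 0.171, y = 0.647
  B: x = 0.279, y = 0.173
  C: x = 0.550, y = 0.179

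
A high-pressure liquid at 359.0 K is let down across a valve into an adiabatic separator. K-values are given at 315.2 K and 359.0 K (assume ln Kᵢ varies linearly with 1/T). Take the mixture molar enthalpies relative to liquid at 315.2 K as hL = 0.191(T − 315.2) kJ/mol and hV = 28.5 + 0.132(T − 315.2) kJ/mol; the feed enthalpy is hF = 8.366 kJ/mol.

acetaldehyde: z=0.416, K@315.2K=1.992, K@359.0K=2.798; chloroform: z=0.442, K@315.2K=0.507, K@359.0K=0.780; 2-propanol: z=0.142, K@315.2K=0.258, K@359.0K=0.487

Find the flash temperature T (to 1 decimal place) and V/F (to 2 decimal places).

Adiabatic flash: solve Rachford–Rice at each trial T, then check hF = ψ·hV(T) + (1−ψ)·hL(T).
  T = 315.2 K: K = (1.992, 0.507, 0.258), RR gives ψ = 0.160, H_out = 4.561 kJ/mol
  T = 359.0 K: K = (2.798, 0.780, 0.487), RR gives ψ = 0.981, H_out = 33.788 kJ/mol
  T = 337.1 K: K = (2.387, 0.638, 0.362), RR gives ψ = 0.525, H_out = 18.460 kJ/mol
  T = 326.1 K: K = (2.186, 0.571, 0.307), RR gives ψ = 0.341, H_out = 11.587 kJ/mol
  T = 320.6 K: K = (2.088, 0.538, 0.282), RR gives ψ = 0.251, H_out = 8.107 kJ/mol
  T = 323.4 K: K = (2.138, 0.554, 0.294), RR gives ψ = 0.297, H_out = 9.890 kJ/mol
  T = 322.0 K: K = (2.113, 0.546, 0.288), RR gives ψ = 0.274, H_out = 9.002 kJ/mol
Linear interpolation between T = 320.6 (H_out = 8.107) and T = 322.0 (H_out = 9.002) on hF = 8.366 gives T ≈ 321.0 K, at which ψ = 0.26.

T = 321.0 K, V/F = 0.26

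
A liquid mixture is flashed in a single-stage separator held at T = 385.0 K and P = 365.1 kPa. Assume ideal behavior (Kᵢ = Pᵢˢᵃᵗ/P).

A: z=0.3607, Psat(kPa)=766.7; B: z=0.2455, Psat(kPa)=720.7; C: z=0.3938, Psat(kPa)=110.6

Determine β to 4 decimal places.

Raoult's law: Kᵢ = Pᵢˢᵃᵗ/P = Pᵢˢᵃᵗ/365.1.
  K_A = 766.7/365.1 = 2.099973, K_B = 720.7/365.1 = 1.973980, K_C = 110.6/365.1 = 0.302931
Material balance + equilibrium reduce to Σ zᵢ(Kᵢ−1)/(1+β(Kᵢ−1)) = 0.
g(0) = ΣzᵢKᵢ − 1 = 0.3614 and g(1) = 1 − Σzᵢ/Kᵢ = -0.5961, so a root lies in (0, 1).
Newton–Raphson from β = 0.45:
  β = 0.4500: g = 0.03167, g' = -0.7141 → β = 0.4944
  β = 0.4944: g = -0.00043, g' = -0.7347 → β = 0.4938
Converged at β = 0.4938.

β = 0.4938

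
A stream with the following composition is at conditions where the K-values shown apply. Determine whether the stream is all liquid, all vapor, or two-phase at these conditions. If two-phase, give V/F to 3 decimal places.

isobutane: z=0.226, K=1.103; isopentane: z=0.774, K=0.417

ΣzᵢKᵢ = 0.572; Σzᵢ/Kᵢ = 2.061.
Since ΣzᵢKᵢ < 1 the mixture is below its bubble point — single liquid phase.

all liquid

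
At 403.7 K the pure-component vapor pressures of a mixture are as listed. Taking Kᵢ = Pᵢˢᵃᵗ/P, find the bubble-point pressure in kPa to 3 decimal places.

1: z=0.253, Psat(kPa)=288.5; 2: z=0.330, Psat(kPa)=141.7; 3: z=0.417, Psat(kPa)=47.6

Pbub = 139.601 kPa

At the bubble point ψ → 0, so ΣzᵢKᵢ = 1 with Kᵢ = Pᵢˢᵃᵗ/P ⇒ P = ΣzᵢPᵢˢᵃᵗ.
P = 0.253·288.5 + 0.330·141.7 + 0.417·47.6 = 139.601 kPa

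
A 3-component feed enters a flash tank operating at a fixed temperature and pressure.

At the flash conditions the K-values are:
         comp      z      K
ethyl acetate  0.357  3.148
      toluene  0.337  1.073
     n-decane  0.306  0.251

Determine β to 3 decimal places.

β = 0.533

Iterate (Newton) starting at β = 0.47:
  β = 0.470: g = 0.0517, g' = -0.818 → β = 0.533
Converged at β = 0.533.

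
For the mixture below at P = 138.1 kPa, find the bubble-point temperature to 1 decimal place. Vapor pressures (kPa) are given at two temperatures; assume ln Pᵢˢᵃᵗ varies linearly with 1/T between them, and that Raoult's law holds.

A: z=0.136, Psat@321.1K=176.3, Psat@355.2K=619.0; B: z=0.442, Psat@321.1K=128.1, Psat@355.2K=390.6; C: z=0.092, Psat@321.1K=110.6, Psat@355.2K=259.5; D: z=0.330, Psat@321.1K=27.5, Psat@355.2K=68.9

Bubble-point temperature: ΣzᵢPᵢˢᵃᵗ(T) = P. Interpolate ln Pᵢˢᵃᵗ = aᵢ + bᵢ/T.
  T = 321.1 K: ΣzᵢPᵢˢᵃᵗ = 99.85 kPa
  T = 355.2 K: ΣzᵢPᵢˢᵃᵗ = 303.44 kPa
  T = 338.1 K: ΣzᵢPᵢˢᵃᵗ = 178.40 kPa
  T = 329.6 K: ΣzᵢPᵢˢᵃᵗ = 134.40 kPa
  T = 333.9 K: ΣzᵢPᵢˢᵃᵗ = 155.36 kPa
  T = 331.8 K: ΣzᵢPᵢˢᵃᵗ = 144.81 kPa
Interpolating between 329.6 K and 331.8 K gives T ≈ 330.4 K.

T = 330.4 K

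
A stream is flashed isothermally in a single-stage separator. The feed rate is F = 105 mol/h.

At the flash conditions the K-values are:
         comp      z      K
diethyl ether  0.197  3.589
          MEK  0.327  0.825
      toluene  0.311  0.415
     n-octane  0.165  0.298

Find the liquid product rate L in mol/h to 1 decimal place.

L = 91.5 mol/h

Material balance + equilibrium reduce to Σ zᵢ(Kᵢ−1)/(1+ψ(Kᵢ−1)) = 0.
Check two-phase: ΣzᵢKᵢ = 1.155 > 1 and Σzᵢ/Kᵢ = 1.754 > 1, so g(0) = 0.155 > 0 and g(1) = -0.754 < 0.
Iterate (Newton) starting at ψ = 0.31:
  ψ = 0.310: g = -0.1478, g' = -0.709 → ψ = 0.102
  ψ = 0.102: g = 0.0275, g' = -1.053 → ψ = 0.128
  ψ = 0.128: g = 0.0010, g' = -0.979 → ψ = 0.129
Converged at ψ = 0.129.
Then V = ψ·F = 0.1286·105 = 13.5 mol/h and L = F − V = 91.5 mol/h.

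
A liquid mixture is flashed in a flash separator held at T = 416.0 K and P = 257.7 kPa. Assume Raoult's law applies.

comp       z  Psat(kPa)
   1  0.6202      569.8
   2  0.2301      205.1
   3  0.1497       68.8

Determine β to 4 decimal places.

β = 0.8767

Raoult's law: Kᵢ = Pᵢˢᵃᵗ/P = Pᵢˢᵃᵗ/257.7.
  K_1 = 569.8/257.7 = 2.211098, K_2 = 205.1/257.7 = 0.795887, K_3 = 68.8/257.7 = 0.266977
Let β = V/F and solve Σ zᵢ(Kᵢ−1)/(1+β(Kᵢ−1)) = 0.
g(0) = ΣzᵢKᵢ − 1 = 0.5944 and g(1) = 1 − Σzᵢ/Kᵢ = -0.1303, so a root lies in (0, 1).
Newton iteration, β⁰ = 0.35:
  β = 0.3500: g = 0.32934, g' = -0.6053 → β = 0.8941
  β = 0.8941: g = -0.01522, g' = -0.9013 → β = 0.8772
  β = 0.8772: g = -0.00036, g' = -0.8592 → β = 0.8767
Converged at β = 0.8767.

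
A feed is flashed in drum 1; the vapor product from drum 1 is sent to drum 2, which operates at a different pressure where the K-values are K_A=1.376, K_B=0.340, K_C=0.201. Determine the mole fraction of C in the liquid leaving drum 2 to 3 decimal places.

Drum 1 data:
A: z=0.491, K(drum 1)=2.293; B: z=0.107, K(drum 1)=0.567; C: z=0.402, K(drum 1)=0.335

x_C (drum 2) = 0.240

Drum 1:
Material balance + equilibrium reduce to Σ zᵢ(Kᵢ−1)/(1+ψ₁(Kᵢ−1)) = 0.
g(0) = ΣzᵢKᵢ − 1 = 0.321 and g(1) = 1 − Σzᵢ/Kᵢ = -0.603, so a root lies in (0, 1).
Newton iteration, ψ₁⁰ = 0.67:
  ψ₁ = 0.670: g = -0.2072, g' = -0.854 → ψ₁ = 0.427
  ψ₁ = 0.427: g = -0.0213, g' = -0.718 → ψ₁ = 0.398
  ψ₁ = 0.398: g = -0.0000, g' = -0.716 → ψ₁ = 0.397
Converged at ψ₁ = 0.397.
Drum-1 compositions:
  A: x = 0.324, y = 0.744
  B: x = 0.129, y = 0.073
  C: x = 0.546, y = 0.183
Drum-2 feed = drum-1 vapor: z₂ = (0.7437, 0.0733, 0.1831).
Drum 2:
Newton–Raphson from ψ₂ = 0.53:
  ψ₂ = 0.530: g = -0.0949, g' = -0.500 → ψ₂ = 0.340
  ψ₂ = 0.340: g = -0.0153, g' = -0.356 → ψ₂ = 0.297
  ψ₂ = 0.297: g = -0.0005, g' = -0.335 → ψ₂ = 0.296
Converged at ψ₂ = 0.296.
  A: x = 0.669, y = 0.921
  B: x = 0.091, y = 0.031
  C: x = 0.240, y = 0.048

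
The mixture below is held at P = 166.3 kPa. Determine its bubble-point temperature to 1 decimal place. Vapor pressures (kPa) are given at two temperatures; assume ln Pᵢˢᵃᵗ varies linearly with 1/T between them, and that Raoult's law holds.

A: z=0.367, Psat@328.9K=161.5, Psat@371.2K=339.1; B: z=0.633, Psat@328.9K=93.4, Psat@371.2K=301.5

Bubble-point temperature: ΣzᵢPᵢˢᵃᵗ(T) = P. Interpolate ln Pᵢˢᵃᵗ = aᵢ + bᵢ/T.
  T = 328.9 K: ΣzᵢPᵢˢᵃᵗ = 118.39 kPa
  T = 371.2 K: ΣzᵢPᵢˢᵃᵗ = 315.30 kPa
  T = 350.0 K: ΣzᵢPᵢˢᵃᵗ = 197.65 kPa
  T = 339.4 K: ΣzᵢPᵢˢᵃᵗ = 153.76 kPa
  T = 344.7 K: ΣzᵢPᵢˢᵃᵗ = 174.60 kPa
  T = 342.0 K: ΣzᵢPᵢˢᵃᵗ = 163.72 kPa
  T = 343.4 K: ΣzᵢPᵢˢᵃᵗ = 169.29 kPa
  T = 342.7 K: ΣzᵢPᵢˢᵃᵗ = 166.49 kPa
Interpolating between 342.0 K and 342.7 K gives T ≈ 342.7 K.

T = 342.7 K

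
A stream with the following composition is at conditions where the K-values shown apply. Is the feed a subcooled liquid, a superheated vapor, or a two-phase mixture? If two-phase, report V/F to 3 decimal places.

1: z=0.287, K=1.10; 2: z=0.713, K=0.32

subcooled liquid

ΣzᵢKᵢ = 0.544; Σzᵢ/Kᵢ = 2.489.
Since ΣzᵢKᵢ < 1 the mixture is below its bubble point — single liquid phase.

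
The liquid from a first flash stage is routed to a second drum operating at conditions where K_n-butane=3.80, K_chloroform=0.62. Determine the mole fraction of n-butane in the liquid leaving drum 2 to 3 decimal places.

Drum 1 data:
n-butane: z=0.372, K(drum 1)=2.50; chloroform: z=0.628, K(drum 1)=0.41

x_n-butane (drum 2) = 0.119

Drum 1:
Material balance + equilibrium reduce to Σ zᵢ(Kᵢ−1)/(1+ψ₁(Kᵢ−1)) = 0.
Check two-phase: ΣzᵢKᵢ = 1.187 > 1 and Σzᵢ/Kᵢ = 1.681 > 1, so g(0) = 0.187 > 0 and g(1) = -0.681 < 0.
Newton–Raphson from ψ₁ = 0.33:
  ψ₁ = 0.330: g = -0.0869, g' = -0.712 → ψ₁ = 0.208
  ψ₁ = 0.208: g = 0.0030, g' = -0.770 → ψ₁ = 0.212
Converged at ψ₁ = 0.212.
Drum-1 compositions:
  n-butane: x = 0.282, y = 0.706
  chloroform: x = 0.718, y = 0.294
Drum-2 feed = drum-1 liquid: z₂ = (0.2823, 0.7177).
Drum 2:
Rachford–Rice: g(ψ₂) = Σ zᵢ(Kᵢ−1)/(1+ψ₂(Kᵢ−1)) = 0.
g(0) = ΣzᵢKᵢ − 1 = 0.518 and g(1) = 1 − Σzᵢ/Kᵢ = -0.232, so a root lies in (0, 1).
Binary case is linear: z₁(K₁−1)(1+ψ₂(K₂−1)) + z₂(K₂−1)(1+ψ₂(K₁−1)) = 0
⇒ ψ₂ = [z₁(K₁−1)+z₂(K₂−1)] / [−(K₁−1)(K₂−1)] = 0.5177/1.0640 = 0.487
  n-butane: x = 0.119, y = 0.454
  chloroform: x = 0.881, y = 0.546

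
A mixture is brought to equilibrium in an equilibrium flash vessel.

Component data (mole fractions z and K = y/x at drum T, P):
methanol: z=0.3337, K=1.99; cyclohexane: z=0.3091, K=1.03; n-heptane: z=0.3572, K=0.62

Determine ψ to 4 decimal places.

Material balance + equilibrium reduce to Σ zᵢ(Kᵢ−1)/(1+ψ(Kᵢ−1)) = 0.
Feasibility: ΣzᵢKᵢ = 1.2039, Σzᵢ/Kᵢ = 1.0439 — both > 1, two phases present.
Iterate (Newton) starting at ψ = 0.5:
  ψ = 0.5000: g = 0.06254, g' = -0.2252 → ψ = 0.7777
  ψ = 0.7777: g = 0.00304, g' = -0.2086 → ψ = 0.7923
Converged at ψ = 0.7923.

ψ = 0.7923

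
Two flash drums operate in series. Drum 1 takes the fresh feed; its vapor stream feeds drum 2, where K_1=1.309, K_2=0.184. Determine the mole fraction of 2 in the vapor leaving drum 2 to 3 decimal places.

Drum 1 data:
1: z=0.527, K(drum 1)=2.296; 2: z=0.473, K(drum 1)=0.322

Drum 1:
Rachford–Rice: g(ψ₁) = Σ zᵢ(Kᵢ−1)/(1+ψ₁(Kᵢ−1)) = 0.
Feasibility: ΣzᵢKᵢ = 1.362, Σzᵢ/Kᵢ = 1.698 — both > 1, two phases present.
Iterate (Newton) starting at ψ₁ = 0.58:
  ψ₁ = 0.580: g = -0.1386, g' = -0.879 → ψ₁ = 0.422
  ψ₁ = 0.422: g = -0.0079, g' = -0.797 → ψ₁ = 0.412
Converged at ψ₁ = 0.412.
Drum-1 compositions:
  1: x = 0.343, y = 0.789
  2: x = 0.657, y = 0.211
Drum-2 feed = drum-1 vapor: z₂ = (0.7886, 0.2114).
Drum 2:
Let ψ₂ = V/F and solve Σ zᵢ(Kᵢ−1)/(1+ψ₂(Kᵢ−1)) = 0.
Check two-phase: ΣzᵢKᵢ = 1.071 > 1 and Σzᵢ/Kᵢ = 1.751 > 1, so g(0) = 0.071 > 0 and g(1) = -0.751 < 0.
Newton iteration, ψ₂⁰ = 0.35:
  ψ₂ = 0.350: g = -0.0216, g' = -0.337 → ψ₂ = 0.286
  ψ₂ = 0.286: g = -0.0011, g' = -0.303 → ψ₂ = 0.282
Converged at ψ₂ = 0.282.
  1: x = 0.725, y = 0.949
  2: x = 0.275, y = 0.051

y_2 (drum 2) = 0.051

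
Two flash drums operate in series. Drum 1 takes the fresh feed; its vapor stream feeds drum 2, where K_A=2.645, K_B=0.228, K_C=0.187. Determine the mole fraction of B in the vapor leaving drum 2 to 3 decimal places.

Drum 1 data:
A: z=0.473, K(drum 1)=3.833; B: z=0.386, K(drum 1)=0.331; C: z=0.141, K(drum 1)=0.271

y_B (drum 2) = 0.115

Drum 1:
Newton–Raphson from ψ₁ = 0.5:
  ψ₁ = 0.500: g = 0.0047, g' = -1.226 → ψ₁ = 0.504
Converged at ψ₁ = 0.504.
Drum-1 compositions:
  A: x = 0.195, y = 0.747
  B: x = 0.582, y = 0.193
  C: x = 0.223, y = 0.060
Drum-2 feed = drum-1 vapor: z₂ = (0.7469, 0.1927, 0.0604).
Drum 2:
Iterate (Newton) starting at ψ₂ = 0.5:
  ψ₂ = 0.500: g = 0.3491, g' = -1.026 → ψ₂ = 0.840
  ψ₂ = 0.840: g = -0.0624, g' = -1.683 → ψ₂ = 0.803
  ψ₂ = 0.803: g = -0.0035, g' = -1.501 → ψ₂ = 0.801
Converged at ψ₂ = 0.801.
  A: x = 0.322, y = 0.853
  B: x = 0.505, y = 0.115
  C: x = 0.173, y = 0.032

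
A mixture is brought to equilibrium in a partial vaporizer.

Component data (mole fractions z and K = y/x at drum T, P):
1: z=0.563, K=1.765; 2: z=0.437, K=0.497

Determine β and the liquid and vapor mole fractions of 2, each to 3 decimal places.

Material balance + equilibrium reduce to Σ zᵢ(Kᵢ−1)/(1+β(Kᵢ−1)) = 0.
Check two-phase: ΣzᵢKᵢ = 1.211 > 1 and Σzᵢ/Kᵢ = 1.198 > 1, so g(0) = 0.211 > 0 and g(1) = -0.198 < 0.
Newton–Raphson from β = 0.5:
  β = 0.500: g = 0.0179, g' = -0.370 → β = 0.548
Converged at β = 0.548.
Compositions from xᵢ = zᵢ/(1+β(Kᵢ−1)), yᵢ = Kᵢxᵢ:
  1: x = 0.397, y = 0.700
  2: x = 0.603, y = 0.300

β = 0.548, x_2 = 0.603, y_2 = 0.300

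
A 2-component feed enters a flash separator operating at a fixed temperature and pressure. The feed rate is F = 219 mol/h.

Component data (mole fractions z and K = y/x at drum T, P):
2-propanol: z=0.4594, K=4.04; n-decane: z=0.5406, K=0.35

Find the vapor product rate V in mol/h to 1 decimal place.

V = 115.8 mol/h

Rachford–Rice: g(V/F) = Σ zᵢ(Kᵢ−1)/(1+V/F(Kᵢ−1)) = 0.
Check two-phase: ΣzᵢKᵢ = 2.0452 > 1 and Σzᵢ/Kᵢ = 1.6583 > 1, so g(0) = 1.0452 > 0 and g(1) = -0.6583 < 0.
Newton–Raphson from V/F = 0.5:
  V/F = 0.5000: g = 0.03362, g' = -1.1699 → V/F = 0.5287
  V/F = 0.5287: g = 0.00023, g' = -1.1547 → V/F = 0.5289
Converged at V/F = 0.5289.
Then V = V/F·F = 0.5289·219 = 115.8 mol/h and L = F − V = 103.2 mol/h.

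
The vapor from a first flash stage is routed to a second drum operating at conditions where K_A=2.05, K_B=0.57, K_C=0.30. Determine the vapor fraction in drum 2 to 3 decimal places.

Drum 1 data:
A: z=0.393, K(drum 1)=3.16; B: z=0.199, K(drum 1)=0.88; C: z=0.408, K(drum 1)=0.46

V/F (drum 2) = 0.423

Drum 1:
Material balance + equilibrium reduce to Σ zᵢ(Kᵢ−1)/(1+ψ₁(Kᵢ−1)) = 0.
Feasibility: ΣzᵢKᵢ = 1.605, Σzᵢ/Kᵢ = 1.237 — both > 1, two phases present.
Newton–Raphson from ψ₁ = 0.52:
  ψ₁ = 0.520: g = 0.0680, g' = -0.640 → ψ₁ = 0.626
  ψ₁ = 0.626: g = 0.0021, g' = -0.606 → ψ₁ = 0.630
Converged at ψ₁ = 0.630.
Drum-1 compositions:
  A: x = 0.167, y = 0.526
  B: x = 0.215, y = 0.189
  C: x = 0.618, y = 0.284
Drum-2 feed = drum-1 vapor: z₂ = (0.5262, 0.1894, 0.2844).
Drum 2:
Rachford–Rice: g(ψ₂) = Σ zᵢ(Kᵢ−1)/(1+ψ₂(Kᵢ−1)) = 0.
Check two-phase: ΣzᵢKᵢ = 1.272 > 1 and Σzᵢ/Kᵢ = 1.537 > 1, so g(0) = 0.272 > 0 and g(1) = -0.537 < 0.
Newton iteration, ψ₂⁰ = 0.35:
  ψ₂ = 0.350: g = 0.0445, g' = -0.603 → ψ₂ = 0.424
  ψ₂ = 0.424: g = -0.0002, g' = -0.612 → ψ₂ = 0.423
Converged at ψ₂ = 0.423.
  A: x = 0.364, y = 0.747
  B: x = 0.232, y = 0.132
  C: x = 0.404, y = 0.121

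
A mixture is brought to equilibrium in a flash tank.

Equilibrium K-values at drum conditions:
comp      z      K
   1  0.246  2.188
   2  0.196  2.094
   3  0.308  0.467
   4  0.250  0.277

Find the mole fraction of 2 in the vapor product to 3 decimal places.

Iterate (Newton) starting at V/F = 0.5:
  V/F = 0.500: g = -0.1849, g' = -0.718 → V/F = 0.242
  V/F = 0.242: g = -0.0113, g' = -0.663 → V/F = 0.225
Converged at V/F = 0.225.
Compositions from xᵢ = zᵢ/(1+V/F(Kᵢ−1)), yᵢ = Kᵢxᵢ:
  1: x = 0.194, y = 0.425
  2: x = 0.157, y = 0.329
  3: x = 0.350, y = 0.163
  4: x = 0.299, y = 0.083

y_2 = 0.329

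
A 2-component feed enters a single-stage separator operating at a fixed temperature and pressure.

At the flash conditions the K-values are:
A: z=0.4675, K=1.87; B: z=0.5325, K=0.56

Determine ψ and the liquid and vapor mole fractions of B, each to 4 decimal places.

Material balance + equilibrium reduce to Σ zᵢ(Kᵢ−1)/(1+ψ(Kᵢ−1)) = 0.
g(0) = ΣzᵢKᵢ − 1 = 0.1724 and g(1) = 1 − Σzᵢ/Kᵢ = -0.2009, so a root lies in (0, 1).
Binary case is linear: z₁(K₁−1)(1+ψ(K₂−1)) + z₂(K₂−1)(1+ψ(K₁−1)) = 0
⇒ ψ = [z₁(K₁−1)+z₂(K₂−1)] / [−(K₁−1)(K₂−1)] = 0.17243/0.38280 = 0.4504
Compositions from xᵢ = zᵢ/(1+ψ(Kᵢ−1)), yᵢ = Kᵢxᵢ:
  A: x = 0.3359, y = 0.6281
  B: x = 0.6641, y = 0.3719

ψ = 0.4504, x_B = 0.6641, y_B = 0.3719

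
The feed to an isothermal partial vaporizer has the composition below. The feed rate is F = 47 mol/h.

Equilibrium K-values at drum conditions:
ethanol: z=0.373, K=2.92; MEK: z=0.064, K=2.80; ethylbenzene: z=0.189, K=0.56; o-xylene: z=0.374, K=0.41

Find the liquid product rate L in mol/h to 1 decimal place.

L = 23.1 mol/h

Let ψ = V/F and solve Σ zᵢ(Kᵢ−1)/(1+ψ(Kᵢ−1)) = 0.
Check two-phase: ΣzᵢKᵢ = 1.528 > 1 and Σzᵢ/Kᵢ = 1.400 > 1, so g(0) = 0.528 > 0 and g(1) = -0.400 < 0.
Iterate (Newton) starting at ψ = 0.5:
  ψ = 0.500: g = 0.0064, g' = -0.737 → ψ = 0.509
Converged at ψ = 0.509.
Then V = ψ·F = 0.5087·47 = 23.9 mol/h and L = F − V = 23.1 mol/h.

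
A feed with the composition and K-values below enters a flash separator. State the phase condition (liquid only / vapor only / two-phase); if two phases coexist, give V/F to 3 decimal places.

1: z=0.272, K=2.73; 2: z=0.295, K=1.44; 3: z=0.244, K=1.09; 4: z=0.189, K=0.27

two-phase, V/F = 0.776

ΣzᵢKᵢ = 1.484; Σzᵢ/Kᵢ = 1.228.
Both exceed 1, so a two-phase solution exists.
Rachford–Rice: g(ψ) = Σ zᵢ(Kᵢ−1)/(1+ψ(Kᵢ−1)) = 0.
Newton–Raphson from ψ = 0.45:
  ψ = 0.450: g = 0.1886, g' = -0.522 → ψ = 0.811
  ψ = 0.811: g = -0.0262, g' = -0.779 → ψ = 0.777
  ψ = 0.777: g = -0.0010, g' = -0.720 → ψ = 0.776
Converged at ψ = 0.776.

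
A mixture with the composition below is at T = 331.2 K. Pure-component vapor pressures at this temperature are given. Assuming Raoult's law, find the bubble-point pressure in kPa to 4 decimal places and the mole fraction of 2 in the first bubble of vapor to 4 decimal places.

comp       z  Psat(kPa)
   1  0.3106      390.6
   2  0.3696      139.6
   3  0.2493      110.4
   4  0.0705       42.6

At the bubble point ψ → 0, so ΣzᵢKᵢ = 1 with Kᵢ = Pᵢˢᵃᵗ/P ⇒ P = ΣzᵢPᵢˢᵃᵗ.
P = 0.3106·390.6 + 0.3696·139.6 + 0.2493·110.4 + 0.0705·42.6 = 203.4425 kPa
yᵢ = zᵢPᵢˢᵃᵗ/P ⇒ y_2 = 0.3696·139.6/203.4425 = 0.2536

Pbub = 203.4425 kPa, y_2 = 0.2536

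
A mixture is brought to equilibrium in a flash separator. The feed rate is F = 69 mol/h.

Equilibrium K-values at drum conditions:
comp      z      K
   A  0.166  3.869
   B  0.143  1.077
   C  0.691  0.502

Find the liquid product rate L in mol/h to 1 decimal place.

Let ψ = V/F and solve Σ zᵢ(Kᵢ−1)/(1+ψ(Kᵢ−1)) = 0.
Check two-phase: ΣzᵢKᵢ = 1.143 > 1 and Σzᵢ/Kᵢ = 1.552 > 1, so g(0) = 0.143 > 0 and g(1) = -0.552 < 0.
Newton iteration, ψ⁰ = 0.63:
  ψ = 0.630: g = -0.3213, g' = -0.538 → ψ = 0.033
  ψ = 0.033: g = 0.0964, g' = -1.319 → ψ = 0.106
  ψ = 0.106: g = 0.0129, g' = -0.996 → ψ = 0.119
Converged at ψ = 0.119.
Then V = ψ·F = 0.1192·69 = 8.2 mol/h and L = F − V = 60.8 mol/h.

L = 60.8 mol/h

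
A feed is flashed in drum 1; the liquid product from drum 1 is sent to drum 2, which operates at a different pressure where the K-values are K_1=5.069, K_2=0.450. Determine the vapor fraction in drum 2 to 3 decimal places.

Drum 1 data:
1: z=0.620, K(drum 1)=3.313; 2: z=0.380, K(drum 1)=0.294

V/F (drum 2) = 0.237

Drum 1:
Rachford–Rice: g(ψ₁) = Σ zᵢ(Kᵢ−1)/(1+ψ₁(Kᵢ−1)) = 0.
Feasibility: ΣzᵢKᵢ = 2.166, Σzᵢ/Kᵢ = 1.480 — both > 1, two phases present.
Binary case is linear: z₁(K₁−1)(1+ψ₁(K₂−1)) + z₂(K₂−1)(1+ψ₁(K₁−1)) = 0
⇒ ψ₁ = [z₁(K₁−1)+z₂(K₂−1)] / [−(K₁−1)(K₂−1)] = 1.1658/1.6330 = 0.714
Drum-1 compositions:
  1: x = 0.234, y = 0.775
  2: x = 0.766, y = 0.225
Drum-2 feed = drum-1 liquid: z₂ = (0.2339, 0.7661).
Drum 2:
Rachford–Rice: g(ψ₂) = Σ zᵢ(Kᵢ−1)/(1+ψ₂(Kᵢ−1)) = 0.
g(0) = ΣzᵢKᵢ − 1 = 0.530 and g(1) = 1 − Σzᵢ/Kᵢ = -0.749, so a root lies in (0, 1).
Newton–Raphson from ψ₂ = 0.34:
  ψ₂ = 0.340: g = -0.1191, g' = -1.032 → ψ₂ = 0.225
  ψ₂ = 0.225: g = 0.0164, g' = -1.359 → ψ₂ = 0.237
Converged at ψ₂ = 0.237.
  1: x = 0.119, y = 0.604
  2: x = 0.881, y = 0.396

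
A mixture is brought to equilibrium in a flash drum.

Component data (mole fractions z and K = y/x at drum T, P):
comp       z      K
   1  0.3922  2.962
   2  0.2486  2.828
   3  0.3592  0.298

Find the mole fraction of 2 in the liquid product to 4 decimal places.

x_2 = 0.1069

Newton–Raphson from ψ = 0.35:
  ψ = 0.3500: g = 0.39905, g' = -1.1507 → ψ = 0.6968
  ψ = 0.6968: g = 0.03135, g' = -1.1084 → ψ = 0.7251
  ψ = 0.7251: g = -0.00050, g' = -1.1451 → ψ = 0.7246
Converged at ψ = 0.7246.
Compositions from xᵢ = zᵢ/(1+ψ(Kᵢ−1)), yᵢ = Kᵢxᵢ:
  1: x = 0.1620, y = 0.4797
  2: x = 0.1069, y = 0.3024
  3: x = 0.7311, y = 0.2179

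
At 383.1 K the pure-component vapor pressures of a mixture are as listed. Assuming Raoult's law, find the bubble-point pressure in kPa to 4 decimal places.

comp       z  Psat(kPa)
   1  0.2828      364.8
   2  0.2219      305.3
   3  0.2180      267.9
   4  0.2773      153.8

At the bubble point ψ → 0, so ΣzᵢKᵢ = 1 with Kᵢ = Pᵢˢᵃᵗ/P ⇒ P = ΣzᵢPᵢˢᵃᵗ.
P = 0.2828·364.8 + 0.2219·305.3 + 0.2180·267.9 + 0.2773·153.8 = 271.9624 kPa

Pbub = 271.9624 kPa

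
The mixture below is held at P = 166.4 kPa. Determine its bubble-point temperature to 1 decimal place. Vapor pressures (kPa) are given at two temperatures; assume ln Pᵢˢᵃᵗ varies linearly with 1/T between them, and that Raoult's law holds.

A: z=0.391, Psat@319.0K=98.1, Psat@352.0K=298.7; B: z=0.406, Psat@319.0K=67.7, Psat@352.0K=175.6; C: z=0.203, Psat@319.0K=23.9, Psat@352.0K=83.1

Bubble-point temperature: ΣzᵢPᵢˢᵃᵗ(T) = P. Interpolate ln Pᵢˢᵃᵗ = aᵢ + bᵢ/T.
  T = 319.0 K: ΣzᵢPᵢˢᵃᵗ = 70.70 kPa
  T = 352.0 K: ΣzᵢPᵢˢᵃᵗ = 204.95 kPa
  T = 335.5 K: ΣzᵢPᵢˢᵃᵗ = 123.43 kPa
  T = 343.8 K: ΣzᵢPᵢˢᵃᵗ = 160.23 kPa
  T = 347.9 K: ΣzᵢPᵢˢᵃᵗ = 181.47 kPa
  T = 345.9 K: ΣzᵢPᵢˢᵃᵗ = 170.84 kPa
Interpolating between 343.8 K and 345.9 K gives T ≈ 345.0 K.

T = 345.0 K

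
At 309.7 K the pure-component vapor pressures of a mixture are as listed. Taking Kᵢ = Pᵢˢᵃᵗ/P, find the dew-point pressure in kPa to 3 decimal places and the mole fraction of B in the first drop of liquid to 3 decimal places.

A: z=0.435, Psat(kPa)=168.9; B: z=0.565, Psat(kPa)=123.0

Pdew = 139.490 kPa, x_B = 0.641

At the dew point ψ → 1, so Σzᵢ/Kᵢ = 1 with Kᵢ = Pᵢˢᵃᵗ/P ⇒ 1/P = Σzᵢ/Pᵢˢᵃᵗ.
1/P = 0.435/168.9 + 0.565/123.0 = 0.007169 ⇒ P = 139.490 kPa
xᵢ = zᵢP/Pᵢˢᵃᵗ ⇒ x_B = 0.565·139.490/123.0 = 0.641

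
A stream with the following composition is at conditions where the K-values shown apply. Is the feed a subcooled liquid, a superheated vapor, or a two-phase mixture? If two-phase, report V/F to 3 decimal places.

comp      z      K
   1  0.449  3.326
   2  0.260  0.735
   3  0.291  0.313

ΣzᵢKᵢ = 1.776; Σzᵢ/Kᵢ = 1.418.
Both exceed 1, so a two-phase solution exists.
Rachford–Rice: g(ψ) = Σ zᵢ(Kᵢ−1)/(1+ψ(Kᵢ−1)) = 0.
Iterate (Newton) starting at ψ = 0.5:
  ψ = 0.500: g = 0.0989, g' = -0.862 → ψ = 0.615
  ψ = 0.615: g = 0.0015, g' = -0.849 → ψ = 0.616
Converged at ψ = 0.616.

two-phase, V/F = 0.616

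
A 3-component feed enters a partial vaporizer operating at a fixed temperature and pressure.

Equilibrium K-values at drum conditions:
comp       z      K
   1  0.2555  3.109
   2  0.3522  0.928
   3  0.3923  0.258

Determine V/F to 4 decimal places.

Material balance + equilibrium reduce to Σ zᵢ(Kᵢ−1)/(1+V/F(Kᵢ−1)) = 0.
g(0) = ΣzᵢKᵢ − 1 = 0.2224 and g(1) = 1 − Σzᵢ/Kᵢ = -0.9822, so a root lies in (0, 1).
Iterate (Newton) starting at V/F = 0.58:
  V/F = 0.5800: g = -0.29509, g' = -0.8975 → V/F = 0.2512
  V/F = 0.2512: g = -0.03137, g' = -0.8138 → V/F = 0.2127
  V/F = 0.2127: g = 0.00062, g' = -0.8480 → V/F = 0.2134
Converged at V/F = 0.2134.

V/F = 0.2134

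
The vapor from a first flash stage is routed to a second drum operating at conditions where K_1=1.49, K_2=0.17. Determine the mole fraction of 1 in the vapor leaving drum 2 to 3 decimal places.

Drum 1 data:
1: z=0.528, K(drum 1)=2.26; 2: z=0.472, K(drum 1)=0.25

y_1 (drum 2) = 0.937

Drum 1:
Rachford–Rice: g(ψ₁) = Σ zᵢ(Kᵢ−1)/(1+ψ₁(Kᵢ−1)) = 0.
Feasibility: ΣzᵢKᵢ = 1.311, Σzᵢ/Kᵢ = 2.122 — both > 1, two phases present.
Binary case is linear: z₁(K₁−1)(1+ψ₁(K₂−1)) + z₂(K₂−1)(1+ψ₁(K₁−1)) = 0
⇒ ψ₁ = [z₁(K₁−1)+z₂(K₂−1)] / [−(K₁−1)(K₂−1)] = 0.3113/0.9450 = 0.329
Drum-1 compositions:
  1: x = 0.373, y = 0.843
  2: x = 0.627, y = 0.157
Drum-2 feed = drum-1 vapor: z₂ = (0.8433, 0.1567).
Drum 2:
Material balance + equilibrium reduce to Σ zᵢ(Kᵢ−1)/(1+ψ₂(Kᵢ−1)) = 0.
Check two-phase: ΣzᵢKᵢ = 1.283 > 1 and Σzᵢ/Kᵢ = 1.488 > 1, so g(0) = 0.283 > 0 and g(1) = -0.488 < 0.
Newton–Raphson from ψ₂ = 0.5:
  ψ₂ = 0.500: g = 0.1095, g' = -0.446 → ψ₂ = 0.746
  ψ₂ = 0.746: g = -0.0386, g' = -0.852 → ψ₂ = 0.700
  ψ₂ = 0.700: g = -0.0029, g' = -0.728 → ψ₂ = 0.696
Converged at ψ₂ = 0.696.
  1: x = 0.629, y = 0.937
  2: x = 0.371, y = 0.063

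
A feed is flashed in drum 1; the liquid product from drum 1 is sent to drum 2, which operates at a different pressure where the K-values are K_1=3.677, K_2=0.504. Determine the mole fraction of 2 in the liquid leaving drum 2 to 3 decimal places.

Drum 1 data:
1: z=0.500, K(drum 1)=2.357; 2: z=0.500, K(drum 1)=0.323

x_2 (drum 2) = 0.844

Drum 1:
Rachford–Rice: g(ψ₁) = Σ zᵢ(Kᵢ−1)/(1+ψ₁(Kᵢ−1)) = 0.
Feasibility: ΣzᵢKᵢ = 1.340, Σzᵢ/Kᵢ = 1.760 — both > 1, two phases present.
Newton iteration, ψ₁⁰ = 0.5:
  ψ₁ = 0.500: g = -0.1075, g' = -0.851 → ψ₁ = 0.374
  ψ₁ = 0.374: g = -0.0029, g' = -0.816 → ψ₁ = 0.370
Converged at ψ₁ = 0.370.
Drum-1 compositions:
  1: x = 0.333, y = 0.785
  2: x = 0.667, y = 0.215
Drum-2 feed = drum-1 liquid: z₂ = (0.3328, 0.6672).
Drum 2:
Material balance + equilibrium reduce to Σ zᵢ(Kᵢ−1)/(1+ψ₂(Kᵢ−1)) = 0.
Check two-phase: ΣzᵢKᵢ = 1.560 > 1 and Σzᵢ/Kᵢ = 1.414 > 1, so g(0) = 0.560 > 0 and g(1) = -0.414 < 0.
Iterate (Newton) starting at ψ₂ = 0.51:
  ψ₂ = 0.510: g = -0.0663, g' = -0.720 → ψ₂ = 0.418
  ψ₂ = 0.418: g = 0.0030, g' = -0.792 → ψ₂ = 0.422
Converged at ψ₂ = 0.422.
  1: x = 0.156, y = 0.575
  2: x = 0.844, y = 0.425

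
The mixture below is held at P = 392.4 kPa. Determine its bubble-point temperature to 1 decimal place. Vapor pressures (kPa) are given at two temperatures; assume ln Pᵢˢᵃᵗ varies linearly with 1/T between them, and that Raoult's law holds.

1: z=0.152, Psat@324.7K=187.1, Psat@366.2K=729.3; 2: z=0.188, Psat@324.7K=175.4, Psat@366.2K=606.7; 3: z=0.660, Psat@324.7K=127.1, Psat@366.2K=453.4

Bubble-point temperature: ΣzᵢPᵢˢᵃᵗ(T) = P. Interpolate ln Pᵢˢᵃᵗ = aᵢ + bᵢ/T.
  T = 324.7 K: ΣzᵢPᵢˢᵃᵗ = 145.30 kPa
  T = 366.2 K: ΣzᵢPᵢˢᵃᵗ = 524.16 kPa
  T = 345.4 K: ΣzᵢPᵢˢᵃᵗ = 286.31 kPa
  T = 355.8 K: ΣzᵢPᵢˢᵃᵗ = 390.81 kPa
  T = 361.0 K: ΣzᵢPᵢˢᵃᵗ = 453.55 kPa
  T = 358.4 K: ΣzᵢPᵢˢᵃᵗ = 421.24 kPa
Interpolating between 355.8 K and 358.4 K gives T ≈ 355.9 K.

T = 355.9 K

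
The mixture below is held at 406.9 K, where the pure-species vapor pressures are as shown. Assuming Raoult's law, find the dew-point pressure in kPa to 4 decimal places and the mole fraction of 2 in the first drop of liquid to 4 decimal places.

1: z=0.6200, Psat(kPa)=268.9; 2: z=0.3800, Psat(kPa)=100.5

At the dew point ψ → 1, so Σzᵢ/Kᵢ = 1 with Kᵢ = Pᵢˢᵃᵗ/P ⇒ 1/P = Σzᵢ/Pᵢˢᵃᵗ.
1/P = 0.6200/268.9 + 0.3800/100.5 = 0.0060868 ⇒ P = 164.2904 kPa
xᵢ = zᵢP/Pᵢˢᵃᵗ ⇒ x_2 = 0.3800·164.2904/100.5 = 0.6212

Pdew = 164.2904 kPa, x_2 = 0.6212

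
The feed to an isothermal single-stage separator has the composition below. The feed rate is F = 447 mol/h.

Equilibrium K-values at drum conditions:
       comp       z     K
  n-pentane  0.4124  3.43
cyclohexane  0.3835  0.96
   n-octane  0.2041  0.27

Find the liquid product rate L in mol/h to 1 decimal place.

Newton–Raphson from V/F = 0.5:
  V/F = 0.5000: g = 0.20214, g' = -0.7667 → V/F = 0.7636
  V/F = 0.7636: g = -0.00157, g' = -0.8546 → V/F = 0.7618
Converged at V/F = 0.7618.
Then V = V/F·F = 0.7618·447 = 340.5 mol/h and L = F − V = 106.5 mol/h.

L = 106.5 mol/h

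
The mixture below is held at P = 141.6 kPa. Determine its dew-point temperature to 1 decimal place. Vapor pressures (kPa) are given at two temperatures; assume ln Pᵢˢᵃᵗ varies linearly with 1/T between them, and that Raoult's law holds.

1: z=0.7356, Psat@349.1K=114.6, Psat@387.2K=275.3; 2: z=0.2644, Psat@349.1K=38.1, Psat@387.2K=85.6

Dew-point temperature: Σzᵢ·P/Pᵢˢᵃᵗ(T) = 1. Interpolate ln Pᵢˢᵃᵗ = aᵢ + bᵢ/T.
  T = 349.1 K: ΣzᵢP/Pᵢˢᵃᵗ = 1.8916
  T = 387.2 K: ΣzᵢP/Pᵢˢᵃᵗ = 0.8157
  T = 368.1 K: ΣzᵢP/Pᵢˢᵃᵗ = 1.2166
  T = 377.6 K: ΣzᵢP/Pᵢˢᵃᵗ = 0.9922
  T = 372.9 K: ΣzᵢP/Pᵢˢᵃᵗ = 1.0961
  T = 375.2 K: ΣzᵢP/Pᵢˢᵃᵗ = 1.0436
Interpolating between 375.2 K and 377.6 K gives T ≈ 377.2 K.

T = 377.2 K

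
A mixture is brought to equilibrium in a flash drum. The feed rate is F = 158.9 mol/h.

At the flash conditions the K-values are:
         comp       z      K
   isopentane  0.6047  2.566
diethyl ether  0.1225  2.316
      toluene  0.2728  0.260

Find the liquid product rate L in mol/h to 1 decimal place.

Newton–Raphson from ψ = 0.38:
  ψ = 0.3800: g = 0.42030, g' = -0.9663 → ψ = 0.8150
  ψ = 0.8150: g = -0.01479, g' = -1.2838 → ψ = 0.8035
  ψ = 0.8035: g = -0.00020, g' = -1.2497 → ψ = 0.8033
Converged at ψ = 0.8033.
Then V = ψ·F = 0.8033·158.9 = 127.6 mol/h and L = F − V = 31.3 mol/h.

L = 31.3 mol/h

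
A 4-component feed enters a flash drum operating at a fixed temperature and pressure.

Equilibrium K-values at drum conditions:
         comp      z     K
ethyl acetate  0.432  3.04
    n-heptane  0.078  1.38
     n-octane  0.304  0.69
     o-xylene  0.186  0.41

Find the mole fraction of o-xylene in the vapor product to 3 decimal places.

y_o-xylene = 0.152

Let ψ = V/F and solve Σ zᵢ(Kᵢ−1)/(1+ψ(Kᵢ−1)) = 0.
Feasibility: ΣzᵢKᵢ = 1.707, Σzᵢ/Kᵢ = 1.093 — both > 1, two phases present.
Newton–Raphson from ψ = 0.5:
  ψ = 0.500: g = 0.1940, g' = -0.620 → ψ = 0.813
  ψ = 0.813: g = 0.0172, g' = -0.552 → ψ = 0.844
Converged at ψ = 0.844.
Compositions from xᵢ = zᵢ/(1+ψ(Kᵢ−1)), yᵢ = Kᵢxᵢ:
  ethyl acetate: x = 0.159, y = 0.483
  n-heptane: x = 0.059, y = 0.082
  n-octane: x = 0.412, y = 0.284
  o-xylene: x = 0.370, y = 0.152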